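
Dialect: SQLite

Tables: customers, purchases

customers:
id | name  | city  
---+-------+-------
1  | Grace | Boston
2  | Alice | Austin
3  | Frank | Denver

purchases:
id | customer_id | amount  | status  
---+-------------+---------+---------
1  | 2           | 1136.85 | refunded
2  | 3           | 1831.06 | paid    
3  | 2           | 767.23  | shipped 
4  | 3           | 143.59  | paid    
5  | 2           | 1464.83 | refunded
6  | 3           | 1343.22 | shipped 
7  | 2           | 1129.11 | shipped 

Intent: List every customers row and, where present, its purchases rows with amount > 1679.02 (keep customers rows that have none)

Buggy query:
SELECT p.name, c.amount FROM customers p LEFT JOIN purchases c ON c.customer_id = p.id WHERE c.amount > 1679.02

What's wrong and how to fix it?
Bug: A WHERE condition on the right-hand table after LEFT JOIN drops unmatched parents

Fix: Move the right-table condition into the ON clause so unmatched parents are kept

Corrected query:
SELECT p.name, c.amount FROM customers p LEFT JOIN purchases c ON c.customer_id = p.id AND c.amount > 1679.02

Result:
name  | amount 
------+--------
Grace | NULL   
Alice | NULL   
Frank | 1831.06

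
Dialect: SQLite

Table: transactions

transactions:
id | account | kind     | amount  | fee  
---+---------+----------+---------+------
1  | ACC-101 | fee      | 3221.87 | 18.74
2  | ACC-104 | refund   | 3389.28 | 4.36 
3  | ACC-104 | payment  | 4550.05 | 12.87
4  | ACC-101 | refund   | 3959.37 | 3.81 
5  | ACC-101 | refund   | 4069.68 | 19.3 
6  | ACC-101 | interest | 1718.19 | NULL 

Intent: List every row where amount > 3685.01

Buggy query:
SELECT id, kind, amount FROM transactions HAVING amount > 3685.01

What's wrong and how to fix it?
Bug: HAVING filters the output of aggregation, but this query has no GROUP BY and no aggregate functions, so SQLite rejects it (HAVING clause on a non-aggregate query); the condition here is per row

Fix: Use WHERE for row-level filtering

Corrected query:
SELECT id, kind, amount FROM transactions WHERE amount > 3685.01

Result:
id | kind    | amount 
---+---------+--------
3  | payment | 4550.05
4  | refund  | 3959.37
5  | refund  | 4069.68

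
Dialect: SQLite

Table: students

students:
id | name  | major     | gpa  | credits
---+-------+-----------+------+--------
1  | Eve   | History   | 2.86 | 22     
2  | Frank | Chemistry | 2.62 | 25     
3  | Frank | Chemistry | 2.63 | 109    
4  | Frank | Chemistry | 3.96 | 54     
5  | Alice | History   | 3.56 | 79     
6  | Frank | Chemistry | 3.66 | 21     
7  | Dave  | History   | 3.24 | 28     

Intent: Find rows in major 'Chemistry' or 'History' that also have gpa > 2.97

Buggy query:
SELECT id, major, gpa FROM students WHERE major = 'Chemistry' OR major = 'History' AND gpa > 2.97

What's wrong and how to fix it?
Bug: AND binds tighter than OR, so this parses as major = 'Chemistry' OR (major = 'History' AND gpa > 2.97)

Fix: Group the OR with parentheses (or use IN), then AND the threshold

Corrected query:
SELECT id, major, gpa FROM students WHERE (major = 'Chemistry' OR major = 'History') AND gpa > 2.97

Result:
id | major     | gpa 
---+-----------+-----
4  | Chemistry | 3.96
5  | History   | 3.56
6  | Chemistry | 3.66
7  | History   | 3.24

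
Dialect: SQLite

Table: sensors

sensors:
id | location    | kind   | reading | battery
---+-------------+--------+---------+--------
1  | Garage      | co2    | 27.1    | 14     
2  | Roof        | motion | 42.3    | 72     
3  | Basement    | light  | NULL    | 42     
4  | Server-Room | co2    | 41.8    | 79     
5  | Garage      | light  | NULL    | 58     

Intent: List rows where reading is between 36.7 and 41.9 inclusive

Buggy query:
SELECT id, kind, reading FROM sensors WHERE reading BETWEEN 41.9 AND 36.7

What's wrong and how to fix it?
Bug: The bounds are reversed; BETWEEN a AND b requires a <= b to match anything

Fix: Write BETWEEN 36.7 AND 41.9

Corrected query:
SELECT id, kind, reading FROM sensors WHERE reading BETWEEN 36.7 AND 41.9

Result:
id | kind | reading
---+------+--------
4  | co2  | 41.8   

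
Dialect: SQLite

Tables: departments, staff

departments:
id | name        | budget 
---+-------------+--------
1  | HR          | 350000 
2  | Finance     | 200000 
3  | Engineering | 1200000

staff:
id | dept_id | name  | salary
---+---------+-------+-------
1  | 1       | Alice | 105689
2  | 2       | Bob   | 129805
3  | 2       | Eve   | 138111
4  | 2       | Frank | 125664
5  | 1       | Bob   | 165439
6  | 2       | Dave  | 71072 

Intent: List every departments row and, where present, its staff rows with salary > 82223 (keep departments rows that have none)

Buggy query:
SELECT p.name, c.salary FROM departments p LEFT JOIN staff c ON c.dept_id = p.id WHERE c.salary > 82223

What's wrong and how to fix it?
Bug: Filtering c.salary in WHERE discards the NULL rows produced by LEFT JOIN, turning it into an inner join

Fix: Put 'c.salary > 82223' in the JOIN's ON clause instead of WHERE

Corrected query:
SELECT p.name, c.salary FROM departments p LEFT JOIN staff c ON c.dept_id = p.id AND c.salary > 82223

Result:
name        | salary
------------+-------
HR          | 105689
HR          | 165439
Finance     | 125664
Finance     | 129805
Finance     | 138111
Engineering | NULL  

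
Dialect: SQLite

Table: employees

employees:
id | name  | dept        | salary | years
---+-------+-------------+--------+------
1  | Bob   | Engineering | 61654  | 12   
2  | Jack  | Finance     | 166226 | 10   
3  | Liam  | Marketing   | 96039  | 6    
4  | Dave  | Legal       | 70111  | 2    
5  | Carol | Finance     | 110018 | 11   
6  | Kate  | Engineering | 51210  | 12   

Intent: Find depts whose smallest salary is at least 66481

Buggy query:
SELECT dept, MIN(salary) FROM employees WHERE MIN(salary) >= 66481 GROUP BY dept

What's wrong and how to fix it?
Bug: MIN() in WHERE is a misuse of aggregate

Fix: Replace WHERE with HAVING after the GROUP BY

Corrected query:
SELECT dept, MIN(salary) FROM employees GROUP BY dept HAVING MIN(salary) >= 66481

Result:
dept      | MIN(salary)
----------+------------
Finance   | 110018     
Legal     | 70111      
Marketing | 96039      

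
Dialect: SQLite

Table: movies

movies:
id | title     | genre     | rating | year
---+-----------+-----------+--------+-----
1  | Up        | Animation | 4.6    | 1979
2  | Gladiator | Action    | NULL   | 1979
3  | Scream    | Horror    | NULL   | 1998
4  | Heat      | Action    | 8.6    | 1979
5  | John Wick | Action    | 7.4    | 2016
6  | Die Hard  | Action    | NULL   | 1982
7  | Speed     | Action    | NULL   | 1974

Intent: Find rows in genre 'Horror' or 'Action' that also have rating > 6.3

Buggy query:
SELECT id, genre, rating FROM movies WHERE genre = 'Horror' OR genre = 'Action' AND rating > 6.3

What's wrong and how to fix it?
Bug: Without parentheses, AND is evaluated before OR, so the rating filter only applies to the 'Action' branch

Fix: Group the OR with parentheses (or use IN), then AND the threshold

Corrected query:
SELECT id, genre, rating FROM movies WHERE (genre = 'Horror' OR genre = 'Action') AND rating > 6.3

Result:
id | genre  | rating
---+--------+-------
4  | Action | 8.6   
5  | Action | 7.4   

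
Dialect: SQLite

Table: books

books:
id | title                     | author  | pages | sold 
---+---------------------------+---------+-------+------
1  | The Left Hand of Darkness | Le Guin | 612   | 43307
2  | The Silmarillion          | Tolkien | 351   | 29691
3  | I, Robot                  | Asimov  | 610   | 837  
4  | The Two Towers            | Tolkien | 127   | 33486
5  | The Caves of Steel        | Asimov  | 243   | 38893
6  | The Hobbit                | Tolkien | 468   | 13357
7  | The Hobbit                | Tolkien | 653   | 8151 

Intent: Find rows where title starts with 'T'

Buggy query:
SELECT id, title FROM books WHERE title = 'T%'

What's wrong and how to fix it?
Bug: '=' compares the literal string including the % character; pattern matching needs LIKE

Fix: Replace '=' with LIKE so 'T%' is treated as a pattern

Corrected query:
SELECT id, title FROM books WHERE title LIKE 'T%'

Result:
id | title                    
---+--------------------------
1  | The Left Hand of Darkness
2  | The Silmarillion         
4  | The Two Towers           
5  | The Caves of Steel       
6  | The Hobbit               
7  | The Hobbit               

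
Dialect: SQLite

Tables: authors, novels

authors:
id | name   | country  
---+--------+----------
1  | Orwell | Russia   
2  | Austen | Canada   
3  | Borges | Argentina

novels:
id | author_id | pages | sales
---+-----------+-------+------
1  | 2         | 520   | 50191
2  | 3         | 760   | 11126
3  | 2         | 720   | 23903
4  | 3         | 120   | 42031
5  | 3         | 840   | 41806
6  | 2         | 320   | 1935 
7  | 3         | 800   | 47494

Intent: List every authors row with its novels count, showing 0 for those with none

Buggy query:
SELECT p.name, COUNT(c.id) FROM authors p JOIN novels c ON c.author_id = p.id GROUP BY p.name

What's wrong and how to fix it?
Bug: INNER JOIN drops authors rows that have no matching novels rows

Fix: Use LEFT JOIN so parents without children still appear (COUNT(c.id) gives 0)

Corrected query:
SELECT p.name, COUNT(c.id) FROM authors p LEFT JOIN novels c ON c.author_id = p.id GROUP BY p.name

Result:
name   | COUNT(c.id)
-------+------------
Austen | 3          
Borges | 4          
Orwell | 0          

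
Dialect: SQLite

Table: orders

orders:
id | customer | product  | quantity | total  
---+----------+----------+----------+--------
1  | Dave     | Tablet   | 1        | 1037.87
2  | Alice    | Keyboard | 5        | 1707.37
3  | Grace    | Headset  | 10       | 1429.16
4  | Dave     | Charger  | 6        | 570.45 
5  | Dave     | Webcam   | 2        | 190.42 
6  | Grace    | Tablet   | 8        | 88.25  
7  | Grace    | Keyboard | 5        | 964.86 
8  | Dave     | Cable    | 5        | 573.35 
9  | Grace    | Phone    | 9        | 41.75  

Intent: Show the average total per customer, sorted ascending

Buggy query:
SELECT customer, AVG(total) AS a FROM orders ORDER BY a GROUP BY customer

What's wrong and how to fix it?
Bug: GROUP BY must precede ORDER BY

Fix: Reorder: SELECT … FROM … GROUP BY … ORDER BY …

Corrected query:
SELECT customer, AVG(total) AS a FROM orders GROUP BY customer ORDER BY a

Result:
customer | a       
---------+---------
Dave     | 593.0225
Grace    | 631.005 
Alice    | 1707.37 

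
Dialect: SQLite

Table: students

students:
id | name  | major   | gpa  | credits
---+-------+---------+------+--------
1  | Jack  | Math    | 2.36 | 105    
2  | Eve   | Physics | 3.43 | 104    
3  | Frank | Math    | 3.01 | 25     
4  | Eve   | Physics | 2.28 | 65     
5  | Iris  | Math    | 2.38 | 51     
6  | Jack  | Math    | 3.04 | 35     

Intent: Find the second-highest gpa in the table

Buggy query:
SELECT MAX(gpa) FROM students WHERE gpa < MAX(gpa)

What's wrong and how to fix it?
Bug: MAX(gpa) on the right of the comparison is an aggregate-in-WHERE error

Fix: Put the inner MAX in a scalar subquery

Corrected query:
SELECT MAX(gpa) FROM students WHERE gpa < (SELECT MAX(gpa) FROM students)

Result:
MAX(gpa)
--------
3.04    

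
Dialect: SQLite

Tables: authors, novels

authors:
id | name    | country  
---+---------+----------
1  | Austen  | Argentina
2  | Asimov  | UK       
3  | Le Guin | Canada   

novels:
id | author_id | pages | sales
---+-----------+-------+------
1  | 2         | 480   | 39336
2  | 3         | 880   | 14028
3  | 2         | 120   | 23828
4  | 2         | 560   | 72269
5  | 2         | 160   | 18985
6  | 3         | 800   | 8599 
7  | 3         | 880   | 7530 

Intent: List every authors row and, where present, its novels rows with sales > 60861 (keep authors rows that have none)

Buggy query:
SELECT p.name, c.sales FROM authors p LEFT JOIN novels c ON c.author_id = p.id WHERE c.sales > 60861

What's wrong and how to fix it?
Bug: Filtering c.sales in WHERE discards the NULL rows produced by LEFT JOIN, turning it into an inner join

Fix: Put 'c.sales > 60861' in the JOIN's ON clause instead of WHERE

Corrected query:
SELECT p.name, c.sales FROM authors p LEFT JOIN novels c ON c.author_id = p.id AND c.sales > 60861

Result:
name    | sales
--------+------
Austen  | NULL 
Asimov  | 72269
Le Guin | NULL 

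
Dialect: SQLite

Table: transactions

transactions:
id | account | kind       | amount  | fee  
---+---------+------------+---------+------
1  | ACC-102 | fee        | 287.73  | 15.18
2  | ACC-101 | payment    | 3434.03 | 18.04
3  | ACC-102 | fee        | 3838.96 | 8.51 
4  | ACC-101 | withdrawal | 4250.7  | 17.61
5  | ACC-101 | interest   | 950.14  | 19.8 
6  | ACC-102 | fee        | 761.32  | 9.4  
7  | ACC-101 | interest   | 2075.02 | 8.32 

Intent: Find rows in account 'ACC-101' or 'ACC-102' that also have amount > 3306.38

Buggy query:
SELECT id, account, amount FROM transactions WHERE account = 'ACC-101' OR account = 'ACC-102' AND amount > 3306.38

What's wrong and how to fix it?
Bug: AND binds tighter than OR, so this parses as account = 'ACC-101' OR (account = 'ACC-102' AND amount > 3306.38)

Fix: Group the OR with parentheses (or use IN), then AND the threshold

Corrected query:
SELECT id, account, amount FROM transactions WHERE (account = 'ACC-101' OR account = 'ACC-102') AND amount > 3306.38

Result:
id | account | amount 
---+---------+--------
2  | ACC-101 | 3434.03
3  | ACC-102 | 3838.96
4  | ACC-101 | 4250.7 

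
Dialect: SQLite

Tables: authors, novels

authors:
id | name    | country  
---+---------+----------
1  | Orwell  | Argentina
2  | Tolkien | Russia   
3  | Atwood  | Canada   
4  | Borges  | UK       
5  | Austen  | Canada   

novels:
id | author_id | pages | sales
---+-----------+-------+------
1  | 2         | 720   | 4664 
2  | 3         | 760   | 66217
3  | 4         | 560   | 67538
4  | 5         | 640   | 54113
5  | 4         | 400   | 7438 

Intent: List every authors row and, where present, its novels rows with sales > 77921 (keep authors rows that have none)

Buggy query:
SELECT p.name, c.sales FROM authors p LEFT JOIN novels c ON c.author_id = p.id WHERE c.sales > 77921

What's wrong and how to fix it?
Bug: Filtering c.sales in WHERE discards the NULL rows produced by LEFT JOIN, turning it into an inner join

Fix: Move the right-table condition into the ON clause so unmatched parents are kept

Corrected query:
SELECT p.name, c.sales FROM authors p LEFT JOIN novels c ON c.author_id = p.id AND c.sales > 77921

Result:
name    | sales
--------+------
Orwell  | NULL 
Tolkien | NULL 
Atwood  | NULL 
Borges  | NULL 
Austen  | NULL 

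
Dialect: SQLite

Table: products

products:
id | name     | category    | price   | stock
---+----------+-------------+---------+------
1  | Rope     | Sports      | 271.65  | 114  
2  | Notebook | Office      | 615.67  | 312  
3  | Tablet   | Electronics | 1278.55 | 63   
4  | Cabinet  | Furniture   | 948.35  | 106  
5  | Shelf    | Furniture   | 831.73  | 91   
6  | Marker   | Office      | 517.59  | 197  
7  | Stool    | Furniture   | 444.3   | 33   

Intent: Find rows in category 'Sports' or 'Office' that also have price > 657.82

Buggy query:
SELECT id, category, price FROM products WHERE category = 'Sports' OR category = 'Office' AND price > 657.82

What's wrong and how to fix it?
Bug: AND binds tighter than OR, so this parses as category = 'Sports' OR (category = 'Office' AND price > 657.82)

Fix: Group the OR with parentheses (or use IN), then AND the threshold

Corrected query:
SELECT id, category, price FROM products WHERE (category = 'Sports' OR category = 'Office') AND price > 657.82

Result:
(no rows)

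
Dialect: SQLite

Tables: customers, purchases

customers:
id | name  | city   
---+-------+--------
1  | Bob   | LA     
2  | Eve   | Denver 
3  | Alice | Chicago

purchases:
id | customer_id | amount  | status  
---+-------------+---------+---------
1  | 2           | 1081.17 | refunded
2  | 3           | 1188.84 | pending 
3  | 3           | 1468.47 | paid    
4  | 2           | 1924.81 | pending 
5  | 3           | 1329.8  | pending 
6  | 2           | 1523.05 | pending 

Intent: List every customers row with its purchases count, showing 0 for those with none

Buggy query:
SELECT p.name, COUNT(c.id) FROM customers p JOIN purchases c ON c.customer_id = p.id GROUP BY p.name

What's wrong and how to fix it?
Bug: INNER JOIN drops customers rows that have no matching purchases rows

Fix: Use LEFT JOIN so parents without children still appear (COUNT(c.id) gives 0)

Corrected query:
SELECT p.name, COUNT(c.id) FROM customers p LEFT JOIN purchases c ON c.customer_id = p.id GROUP BY p.name

Result:
name  | COUNT(c.id)
------+------------
Alice | 3          
Bob   | 0          
Eve   | 3          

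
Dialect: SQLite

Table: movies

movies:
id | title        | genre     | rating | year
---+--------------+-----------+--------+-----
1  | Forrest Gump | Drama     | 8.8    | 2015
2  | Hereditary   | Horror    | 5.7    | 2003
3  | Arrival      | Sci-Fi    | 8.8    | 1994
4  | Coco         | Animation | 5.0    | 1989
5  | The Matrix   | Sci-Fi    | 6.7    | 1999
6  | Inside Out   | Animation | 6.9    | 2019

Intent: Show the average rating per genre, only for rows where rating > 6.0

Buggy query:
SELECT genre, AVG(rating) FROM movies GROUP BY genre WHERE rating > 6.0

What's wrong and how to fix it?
Bug: Row-level WHERE must come before GROUP BY in the clause order

Fix: Move the WHERE clause before GROUP BY

Corrected query:
SELECT genre, AVG(rating) FROM movies WHERE rating > 6.0 GROUP BY genre

Result:
genre     | AVG(rating)
----------+------------
Animation | 6.9        
Drama     | 8.8        
Sci-Fi    | 7.75       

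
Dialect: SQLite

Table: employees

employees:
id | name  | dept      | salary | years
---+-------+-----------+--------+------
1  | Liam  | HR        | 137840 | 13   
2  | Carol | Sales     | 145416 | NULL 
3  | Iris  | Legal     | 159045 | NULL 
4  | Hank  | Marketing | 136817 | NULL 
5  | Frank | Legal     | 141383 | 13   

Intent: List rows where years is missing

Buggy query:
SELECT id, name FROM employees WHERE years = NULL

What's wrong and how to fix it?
Bug: '= NULL' is always unknown in SQL three-valued logic, so no rows match

Fix: Use IS NULL to test for NULL

Corrected query:
SELECT id, name FROM employees WHERE years IS NULL

Result:
id | name 
---+------
2  | Carol
3  | Iris 
4  | Hank 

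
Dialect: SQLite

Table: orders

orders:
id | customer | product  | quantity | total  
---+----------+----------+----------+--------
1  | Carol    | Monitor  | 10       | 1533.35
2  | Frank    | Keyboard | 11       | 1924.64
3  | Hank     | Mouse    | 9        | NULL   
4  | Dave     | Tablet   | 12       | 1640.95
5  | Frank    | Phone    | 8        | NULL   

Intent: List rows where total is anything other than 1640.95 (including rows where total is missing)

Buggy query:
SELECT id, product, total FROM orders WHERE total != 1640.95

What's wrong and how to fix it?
Bug: Inequality against NULL is unknown, not true; rows with NULL are dropped

Fix: Add an explicit OR total IS NULL to include the missing-value rows

Corrected query:
SELECT id, product, total FROM orders WHERE total != 1640.95 OR total IS NULL

Result:
id | product  | total  
---+----------+--------
1  | Monitor  | 1533.35
2  | Keyboard | 1924.64
3  | Mouse    | NULL   
5  | Phone    | NULL   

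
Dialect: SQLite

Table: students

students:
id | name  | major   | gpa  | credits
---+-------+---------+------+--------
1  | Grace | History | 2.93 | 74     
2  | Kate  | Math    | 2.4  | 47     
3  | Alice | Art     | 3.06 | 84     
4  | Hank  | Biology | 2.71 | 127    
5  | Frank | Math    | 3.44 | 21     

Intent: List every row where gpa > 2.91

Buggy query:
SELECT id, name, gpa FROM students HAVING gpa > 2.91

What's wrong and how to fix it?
Bug: This is a non-aggregate query (no GROUP BY, no aggregates), so in SQLite the HAVING clause is invalid here; a row-level condition belongs in WHERE

Fix: Replace HAVING with WHERE since the condition applies to individual rows

Corrected query:
SELECT id, name, gpa FROM students WHERE gpa > 2.91

Result:
id | name  | gpa 
---+-------+-----
1  | Grace | 2.93
3  | Alice | 3.06
5  | Frank | 3.44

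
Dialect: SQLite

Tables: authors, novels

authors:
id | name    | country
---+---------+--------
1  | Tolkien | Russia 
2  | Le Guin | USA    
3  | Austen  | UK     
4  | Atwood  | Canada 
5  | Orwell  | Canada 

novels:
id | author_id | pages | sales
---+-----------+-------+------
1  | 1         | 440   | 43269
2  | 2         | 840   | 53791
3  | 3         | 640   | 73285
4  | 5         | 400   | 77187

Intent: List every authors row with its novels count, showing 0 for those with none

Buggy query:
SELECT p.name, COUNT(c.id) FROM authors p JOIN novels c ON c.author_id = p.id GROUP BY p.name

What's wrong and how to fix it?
Bug: INNER JOIN drops authors rows that have no matching novels rows

Fix: Switch to LEFT JOIN to retain unmatched parent rows

Corrected query:
SELECT p.name, COUNT(c.id) FROM authors p LEFT JOIN novels c ON c.author_id = p.id GROUP BY p.name

Result:
name    | COUNT(c.id)
--------+------------
Atwood  | 0          
Austen  | 1          
Le Guin | 1          
Orwell  | 1          
Tolkien | 1          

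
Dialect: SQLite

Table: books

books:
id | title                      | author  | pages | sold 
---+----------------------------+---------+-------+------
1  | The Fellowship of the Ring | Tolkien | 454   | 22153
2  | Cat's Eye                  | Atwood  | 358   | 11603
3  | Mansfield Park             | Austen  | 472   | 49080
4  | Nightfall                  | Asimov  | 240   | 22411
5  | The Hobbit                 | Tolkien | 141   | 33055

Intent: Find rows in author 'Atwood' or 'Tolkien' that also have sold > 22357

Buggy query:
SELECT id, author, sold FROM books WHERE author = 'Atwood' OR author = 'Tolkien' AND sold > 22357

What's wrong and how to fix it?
Bug: Without parentheses, AND is evaluated before OR, so the sold filter only applies to the 'Tolkien' branch

Fix: Group the OR with parentheses (or use IN), then AND the threshold

Corrected query:
SELECT id, author, sold FROM books WHERE (author = 'Atwood' OR author = 'Tolkien') AND sold > 22357

Result:
id | author  | sold 
---+---------+------
5  | Tolkien | 33055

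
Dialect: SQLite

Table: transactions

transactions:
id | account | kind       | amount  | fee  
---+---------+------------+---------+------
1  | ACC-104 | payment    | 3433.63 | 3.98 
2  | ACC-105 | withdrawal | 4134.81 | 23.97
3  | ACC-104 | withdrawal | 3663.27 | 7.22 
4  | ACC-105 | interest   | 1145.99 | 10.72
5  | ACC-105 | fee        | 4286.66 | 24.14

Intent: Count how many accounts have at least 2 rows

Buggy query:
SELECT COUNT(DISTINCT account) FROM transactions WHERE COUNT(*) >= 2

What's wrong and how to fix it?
Bug: COUNT(*) cannot appear in WHERE; the per-group count doesn't exist yet

Fix: Use a subquery that GROUPs and filters with HAVING, then count its rows

Corrected query:
SELECT COUNT(*) FROM (SELECT account FROM transactions GROUP BY account HAVING COUNT(*) >= 2)

Result:
COUNT(*)
--------
2       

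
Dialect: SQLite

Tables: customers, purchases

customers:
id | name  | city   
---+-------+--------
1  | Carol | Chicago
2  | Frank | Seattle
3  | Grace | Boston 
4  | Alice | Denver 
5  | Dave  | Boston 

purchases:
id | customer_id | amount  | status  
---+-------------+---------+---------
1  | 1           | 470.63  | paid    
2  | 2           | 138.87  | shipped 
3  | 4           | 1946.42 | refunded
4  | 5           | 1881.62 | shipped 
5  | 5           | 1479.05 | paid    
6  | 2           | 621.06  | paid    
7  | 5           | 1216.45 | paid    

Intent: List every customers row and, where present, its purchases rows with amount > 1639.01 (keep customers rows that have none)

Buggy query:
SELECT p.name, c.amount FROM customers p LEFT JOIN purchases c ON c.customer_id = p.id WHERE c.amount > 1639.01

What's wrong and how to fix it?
Bug: A WHERE condition on the right-hand table after LEFT JOIN drops unmatched parents

Fix: Move the right-table condition into the ON clause so unmatched parents are kept

Corrected query:
SELECT p.name, c.amount FROM customers p LEFT JOIN purchases c ON c.customer_id = p.id AND c.amount > 1639.01

Result:
name  | amount 
------+--------
Carol | NULL   
Frank | NULL   
Grace | NULL   
Alice | 1946.42
Dave  | 1881.62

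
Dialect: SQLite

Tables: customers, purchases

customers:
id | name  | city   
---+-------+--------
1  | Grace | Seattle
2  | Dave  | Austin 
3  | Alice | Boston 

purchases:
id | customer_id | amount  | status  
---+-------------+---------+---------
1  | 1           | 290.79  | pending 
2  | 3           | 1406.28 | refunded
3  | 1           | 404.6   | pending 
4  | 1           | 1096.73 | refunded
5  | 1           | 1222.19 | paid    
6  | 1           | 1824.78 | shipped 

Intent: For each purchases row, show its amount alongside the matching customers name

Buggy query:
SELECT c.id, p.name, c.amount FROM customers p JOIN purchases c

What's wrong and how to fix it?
Bug: Missing join condition: each purchases row is matched to all customers rows instead of just its own

Fix: Specify the join condition linking the foreign key to the parent id

Corrected query:
SELECT c.id, p.name, c.amount FROM customers p JOIN purchases c ON c.customer_id = p.id

Result:
id | name  | amount 
---+-------+--------
1  | Grace | 290.79 
2  | Alice | 1406.28
3  | Grace | 404.6  
4  | Grace | 1096.73
5  | Grace | 1222.19
6  | Grace | 1824.78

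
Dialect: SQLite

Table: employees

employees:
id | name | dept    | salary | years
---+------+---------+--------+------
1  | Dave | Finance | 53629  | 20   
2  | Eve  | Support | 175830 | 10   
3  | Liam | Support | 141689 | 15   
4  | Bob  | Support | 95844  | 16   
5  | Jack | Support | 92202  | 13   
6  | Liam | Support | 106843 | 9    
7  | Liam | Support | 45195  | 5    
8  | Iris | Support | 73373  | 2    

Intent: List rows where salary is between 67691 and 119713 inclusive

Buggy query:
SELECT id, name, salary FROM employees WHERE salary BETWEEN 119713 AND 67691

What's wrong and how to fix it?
Bug: BETWEEN expects the lower bound first; with 119713 AND 67691 the range is empty

Fix: Write BETWEEN 67691 AND 119713

Corrected query:
SELECT id, name, salary FROM employees WHERE salary BETWEEN 67691 AND 119713

Result:
id | name | salary
---+------+-------
4  | Bob  | 95844 
5  | Jack | 92202 
6  | Liam | 106843
8  | Iris | 73373 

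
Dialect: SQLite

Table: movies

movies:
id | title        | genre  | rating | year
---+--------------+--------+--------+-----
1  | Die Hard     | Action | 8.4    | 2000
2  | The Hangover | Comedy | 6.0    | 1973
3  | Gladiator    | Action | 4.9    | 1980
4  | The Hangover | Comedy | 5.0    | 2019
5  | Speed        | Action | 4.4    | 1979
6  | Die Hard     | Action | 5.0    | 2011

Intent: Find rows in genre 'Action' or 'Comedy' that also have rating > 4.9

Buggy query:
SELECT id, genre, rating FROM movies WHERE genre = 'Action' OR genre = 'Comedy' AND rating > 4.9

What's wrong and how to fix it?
Bug: Without parentheses, AND is evaluated before OR, so the rating filter only applies to the 'Comedy' branch

Fix: Add parentheses around the OR so the AND applies to both alternatives

Corrected query:
SELECT id, genre, rating FROM movies WHERE (genre = 'Action' OR genre = 'Comedy') AND rating > 4.9

Result:
id | genre  | rating
---+--------+-------
1  | Action | 8.4   
2  | Comedy | 6     
4  | Comedy | 5     
6  | Action | 5     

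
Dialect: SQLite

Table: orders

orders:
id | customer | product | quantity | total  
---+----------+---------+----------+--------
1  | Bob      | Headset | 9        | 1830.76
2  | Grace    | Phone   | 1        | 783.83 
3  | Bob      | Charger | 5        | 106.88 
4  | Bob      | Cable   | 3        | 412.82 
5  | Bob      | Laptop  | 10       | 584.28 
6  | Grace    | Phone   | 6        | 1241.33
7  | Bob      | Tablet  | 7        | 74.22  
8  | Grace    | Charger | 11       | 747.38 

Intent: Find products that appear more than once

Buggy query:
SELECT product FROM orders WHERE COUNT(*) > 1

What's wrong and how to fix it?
Bug: COUNT(*) is an aggregate and cannot be used in WHERE

Fix: GROUP BY product, then filter groups with HAVING COUNT(*) > 1

Corrected query:
SELECT product FROM orders GROUP BY product HAVING COUNT(*) > 1

Result:
product
-------
Charger
Phone  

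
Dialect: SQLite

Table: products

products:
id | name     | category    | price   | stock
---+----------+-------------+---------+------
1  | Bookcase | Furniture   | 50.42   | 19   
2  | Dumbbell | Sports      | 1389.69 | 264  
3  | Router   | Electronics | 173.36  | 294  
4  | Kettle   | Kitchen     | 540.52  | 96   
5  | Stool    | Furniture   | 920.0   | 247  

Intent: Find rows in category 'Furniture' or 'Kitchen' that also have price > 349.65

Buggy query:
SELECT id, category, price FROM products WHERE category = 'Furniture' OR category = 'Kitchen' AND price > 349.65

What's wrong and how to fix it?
Bug: Without parentheses, AND is evaluated before OR, so the price filter only applies to the 'Kitchen' branch

Fix: Add parentheses around the OR so the AND applies to both alternatives

Corrected query:
SELECT id, category, price FROM products WHERE (category = 'Furniture' OR category = 'Kitchen') AND price > 349.65

Result:
id | category  | price 
---+-----------+-------
4  | Kitchen   | 540.52
5  | Furniture | 920   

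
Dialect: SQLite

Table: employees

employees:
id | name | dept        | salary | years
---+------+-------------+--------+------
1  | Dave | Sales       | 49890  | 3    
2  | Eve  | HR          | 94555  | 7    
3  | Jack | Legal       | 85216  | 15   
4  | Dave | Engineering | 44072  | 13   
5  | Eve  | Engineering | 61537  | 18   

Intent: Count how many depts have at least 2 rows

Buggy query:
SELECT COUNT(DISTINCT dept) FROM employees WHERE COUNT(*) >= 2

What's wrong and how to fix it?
Bug: COUNT(*) cannot appear in WHERE; the per-group count doesn't exist yet

Fix: Group first with HAVING COUNT(*) >= 2, then COUNT the resulting groups

Corrected query:
SELECT COUNT(*) FROM (SELECT dept FROM employees GROUP BY dept HAVING COUNT(*) >= 2)

Result:
COUNT(*)
--------
1       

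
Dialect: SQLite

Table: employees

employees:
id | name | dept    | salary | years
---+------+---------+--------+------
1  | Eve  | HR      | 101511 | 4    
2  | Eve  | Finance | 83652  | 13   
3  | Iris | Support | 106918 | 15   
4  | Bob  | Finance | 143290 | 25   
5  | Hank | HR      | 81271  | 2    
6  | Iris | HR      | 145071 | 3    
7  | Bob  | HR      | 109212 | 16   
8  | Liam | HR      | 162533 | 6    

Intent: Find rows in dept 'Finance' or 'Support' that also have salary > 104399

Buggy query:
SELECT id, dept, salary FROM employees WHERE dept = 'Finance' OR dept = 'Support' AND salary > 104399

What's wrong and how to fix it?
Bug: Without parentheses, AND is evaluated before OR, so the salary filter only applies to the 'Support' branch

Fix: Group the OR with parentheses (or use IN), then AND the threshold

Corrected query:
SELECT id, dept, salary FROM employees WHERE (dept = 'Finance' OR dept = 'Support') AND salary > 104399

Result:
id | dept    | salary
---+---------+-------
3  | Support | 106918
4  | Finance | 143290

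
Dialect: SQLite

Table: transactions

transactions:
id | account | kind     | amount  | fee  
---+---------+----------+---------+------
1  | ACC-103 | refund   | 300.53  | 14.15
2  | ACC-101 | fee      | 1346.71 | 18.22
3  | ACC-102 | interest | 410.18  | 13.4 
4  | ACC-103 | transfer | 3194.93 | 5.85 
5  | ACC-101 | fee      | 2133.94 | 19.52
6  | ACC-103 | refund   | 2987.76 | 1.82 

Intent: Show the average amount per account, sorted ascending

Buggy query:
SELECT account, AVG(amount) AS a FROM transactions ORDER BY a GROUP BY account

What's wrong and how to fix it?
Bug: ORDER BY appears before GROUP BY; SQL clause order requires GROUP BY first

Fix: Reorder: SELECT … FROM … GROUP BY … ORDER BY …

Corrected query:
SELECT account, AVG(amount) AS a FROM transactions GROUP BY account ORDER BY a

Result:
account | a          
--------+------------
ACC-102 | 410.18     
ACC-101 | 1740.325   
ACC-103 | 2161.073333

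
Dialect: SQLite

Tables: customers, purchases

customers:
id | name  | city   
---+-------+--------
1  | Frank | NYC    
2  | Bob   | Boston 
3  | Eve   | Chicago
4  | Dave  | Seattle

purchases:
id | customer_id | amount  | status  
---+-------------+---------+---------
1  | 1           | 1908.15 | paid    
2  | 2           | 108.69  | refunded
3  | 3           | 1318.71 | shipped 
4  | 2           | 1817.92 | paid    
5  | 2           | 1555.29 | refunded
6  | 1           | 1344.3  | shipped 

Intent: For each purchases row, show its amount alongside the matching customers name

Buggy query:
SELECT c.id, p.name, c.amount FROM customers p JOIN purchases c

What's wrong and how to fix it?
Bug: Missing join condition: each purchases row is matched to all customers rows instead of just its own

Fix: Add ON c.customer_id = p.id to the JOIN

Corrected query:
SELECT c.id, p.name, c.amount FROM customers p JOIN purchases c ON c.customer_id = p.id

Result:
id | name  | amount 
---+-------+--------
1  | Frank | 1908.15
2  | Bob   | 108.69 
3  | Eve   | 1318.71
4  | Bob   | 1817.92
5  | Bob   | 1555.29
6  | Frank | 1344.3 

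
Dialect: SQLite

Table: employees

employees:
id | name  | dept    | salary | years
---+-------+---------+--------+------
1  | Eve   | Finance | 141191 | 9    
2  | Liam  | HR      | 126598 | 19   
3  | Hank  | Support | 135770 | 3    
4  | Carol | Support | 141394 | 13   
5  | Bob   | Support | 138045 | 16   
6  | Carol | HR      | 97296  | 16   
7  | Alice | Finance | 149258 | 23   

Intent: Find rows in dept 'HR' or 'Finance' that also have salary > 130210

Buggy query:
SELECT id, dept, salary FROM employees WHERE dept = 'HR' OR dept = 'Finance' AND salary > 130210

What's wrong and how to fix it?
Bug: Without parentheses, AND is evaluated before OR, so the salary filter only applies to the 'Finance' branch

Fix: Add parentheses around the OR so the AND applies to both alternatives

Corrected query:
SELECT id, dept, salary FROM employees WHERE (dept = 'HR' OR dept = 'Finance') AND salary > 130210

Result:
id | dept    | salary
---+---------+-------
1  | Finance | 141191
7  | Finance | 149258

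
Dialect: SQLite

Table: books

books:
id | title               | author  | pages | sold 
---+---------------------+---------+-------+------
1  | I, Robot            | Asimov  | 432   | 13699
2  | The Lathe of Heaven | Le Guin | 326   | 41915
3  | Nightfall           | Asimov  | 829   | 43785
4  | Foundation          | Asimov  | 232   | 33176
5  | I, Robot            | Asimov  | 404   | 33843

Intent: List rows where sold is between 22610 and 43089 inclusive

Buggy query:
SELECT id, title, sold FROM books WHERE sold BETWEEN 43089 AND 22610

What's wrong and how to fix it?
Bug: BETWEEN expects the lower bound first; with 43089 AND 22610 the range is empty

Fix: Write BETWEEN 22610 AND 43089

Corrected query:
SELECT id, title, sold FROM books WHERE sold BETWEEN 22610 AND 43089

Result:
id | title               | sold 
---+---------------------+------
2  | The Lathe of Heaven | 41915
4  | Foundation          | 33176
5  | I, Robot            | 33843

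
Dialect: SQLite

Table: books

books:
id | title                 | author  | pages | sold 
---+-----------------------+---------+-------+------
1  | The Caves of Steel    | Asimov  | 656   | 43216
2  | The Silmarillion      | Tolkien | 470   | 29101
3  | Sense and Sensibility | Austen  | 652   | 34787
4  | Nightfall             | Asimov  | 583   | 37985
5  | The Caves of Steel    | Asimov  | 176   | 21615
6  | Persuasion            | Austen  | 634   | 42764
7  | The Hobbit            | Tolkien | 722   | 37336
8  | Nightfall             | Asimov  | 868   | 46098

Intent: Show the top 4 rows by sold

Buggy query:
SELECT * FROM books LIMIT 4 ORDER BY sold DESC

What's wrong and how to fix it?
Bug: LIMIT must come after ORDER BY

Fix: Sort with ORDER BY, then apply LIMIT

Corrected query:
SELECT * FROM books ORDER BY sold DESC LIMIT 4

Result:
id | title              | author | pages | sold 
---+--------------------+--------+-------+------
8  | Nightfall          | Asimov | 868   | 46098
1  | The Caves of Steel | Asimov | 656   | 43216
6  | Persuasion         | Austen | 634   | 42764
4  | Nightfall          | Asimov | 583   | 37985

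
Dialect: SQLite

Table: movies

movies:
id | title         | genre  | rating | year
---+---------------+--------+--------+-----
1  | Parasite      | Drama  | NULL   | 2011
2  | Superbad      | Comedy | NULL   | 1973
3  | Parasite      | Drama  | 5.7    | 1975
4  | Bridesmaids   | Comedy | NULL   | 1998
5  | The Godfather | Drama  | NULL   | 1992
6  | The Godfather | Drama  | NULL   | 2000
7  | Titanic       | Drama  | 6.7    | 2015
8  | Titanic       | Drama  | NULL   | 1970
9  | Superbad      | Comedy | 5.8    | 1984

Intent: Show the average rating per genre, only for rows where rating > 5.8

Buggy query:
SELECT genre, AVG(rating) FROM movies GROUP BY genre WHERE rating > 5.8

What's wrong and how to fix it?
Bug: Row-level WHERE must come before GROUP BY in the clause order

Fix: Place WHERE between FROM and GROUP BY

Corrected query:
SELECT genre, AVG(rating) FROM movies WHERE rating > 5.8 GROUP BY genre

Result:
genre | AVG(rating)
------+------------
Drama | 6.7        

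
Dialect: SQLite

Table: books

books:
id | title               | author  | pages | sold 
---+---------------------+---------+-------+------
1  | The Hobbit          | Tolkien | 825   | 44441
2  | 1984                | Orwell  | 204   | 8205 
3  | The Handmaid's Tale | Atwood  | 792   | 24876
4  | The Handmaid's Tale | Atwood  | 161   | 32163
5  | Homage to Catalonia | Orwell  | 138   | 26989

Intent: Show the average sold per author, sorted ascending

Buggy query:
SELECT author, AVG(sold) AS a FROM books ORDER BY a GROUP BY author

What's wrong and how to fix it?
Bug: ORDER BY appears before GROUP BY; SQL clause order requires GROUP BY first

Fix: Reorder: SELECT … FROM … GROUP BY … ORDER BY …

Corrected query:
SELECT author, AVG(sold) AS a FROM books GROUP BY author ORDER BY a

Result:
author  | a      
--------+--------
Orwell  | 17597  
Atwood  | 28519.5
Tolkien | 44441  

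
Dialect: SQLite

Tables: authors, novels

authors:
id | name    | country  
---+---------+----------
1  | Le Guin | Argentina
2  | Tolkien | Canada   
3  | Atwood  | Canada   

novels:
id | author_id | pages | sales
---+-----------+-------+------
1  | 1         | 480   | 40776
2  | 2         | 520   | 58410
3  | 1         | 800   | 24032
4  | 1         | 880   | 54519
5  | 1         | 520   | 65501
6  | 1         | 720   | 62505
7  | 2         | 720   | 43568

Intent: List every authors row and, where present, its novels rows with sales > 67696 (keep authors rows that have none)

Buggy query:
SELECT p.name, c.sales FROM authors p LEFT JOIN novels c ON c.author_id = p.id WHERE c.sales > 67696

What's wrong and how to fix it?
Bug: A WHERE condition on the right-hand table after LEFT JOIN drops unmatched parents

Fix: Move the right-table condition into the ON clause so unmatched parents are kept

Corrected query:
SELECT p.name, c.sales FROM authors p LEFT JOIN novels c ON c.author_id = p.id AND c.sales > 67696

Result:
name    | sales
--------+------
Le Guin | NULL 
Tolkien | NULL 
Atwood  | NULL 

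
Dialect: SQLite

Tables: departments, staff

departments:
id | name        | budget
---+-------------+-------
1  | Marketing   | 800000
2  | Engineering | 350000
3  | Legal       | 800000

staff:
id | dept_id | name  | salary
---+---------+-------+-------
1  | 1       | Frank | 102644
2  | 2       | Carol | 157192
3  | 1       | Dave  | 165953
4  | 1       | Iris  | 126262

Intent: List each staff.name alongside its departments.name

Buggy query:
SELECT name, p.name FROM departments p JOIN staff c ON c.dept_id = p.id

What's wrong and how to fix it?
Bug: Both tables have a 'name' column; the unqualified reference is ambiguous

Fix: Qualify the column with its table alias (c.name)

Corrected query:
SELECT c.name, p.name FROM departments p JOIN staff c ON c.dept_id = p.id

Result:
name  | name       
------+------------
Frank | Marketing  
Carol | Engineering
Dave  | Marketing  
Iris  | Marketing  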